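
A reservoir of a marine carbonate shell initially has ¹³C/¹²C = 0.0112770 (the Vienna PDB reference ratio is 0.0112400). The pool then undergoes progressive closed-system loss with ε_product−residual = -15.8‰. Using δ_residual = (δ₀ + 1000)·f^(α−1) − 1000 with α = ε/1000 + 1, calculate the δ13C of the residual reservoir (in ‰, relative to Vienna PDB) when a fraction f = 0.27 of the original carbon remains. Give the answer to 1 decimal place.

δ₀ = (0.0112770/0.0112400 − 1)×1000 = (1.003292 − 1)×1000 = 3.292‰
α − 1 = ε/1000 = -0.0158
f^(α−1) = 0.27^(-0.0158) = 1.020903
δ_res = (3.292 + 1000) × 1.020903 − 1000 = 1024.264 − 1000 = 24.26‰

24.3‰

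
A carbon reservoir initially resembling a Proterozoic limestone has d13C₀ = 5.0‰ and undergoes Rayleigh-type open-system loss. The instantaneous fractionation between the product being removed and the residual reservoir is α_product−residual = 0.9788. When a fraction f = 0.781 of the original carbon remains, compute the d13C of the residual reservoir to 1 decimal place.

10.3‰

Rayleigh residual: δ_res = (δ₀ + 1000)·f^(α−1) − 1000
α − 1 = -0.02120
f^(α−1) = 0.781^(-0.02120) = 1.005254
δ_res = (5.0 + 1000) × 1.005254 − 1000 = 1010.280 − 1000 = 10.28‰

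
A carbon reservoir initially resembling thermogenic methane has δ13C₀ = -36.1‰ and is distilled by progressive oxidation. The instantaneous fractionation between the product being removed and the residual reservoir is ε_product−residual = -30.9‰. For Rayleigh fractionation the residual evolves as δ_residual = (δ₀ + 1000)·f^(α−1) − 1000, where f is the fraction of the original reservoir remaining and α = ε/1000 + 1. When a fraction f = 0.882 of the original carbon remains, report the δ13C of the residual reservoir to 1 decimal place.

Rayleigh residual: δ_res = (δ₀ + 1000)·f^(α−1) − 1000
α = ε/1000 + 1 = 0.96910, so α − 1 = -0.03090
f^(α−1) = 0.882^(-0.03090) = 1.003887
δ_res = (-36.1 + 1000) × 1.003887 − 1000 = 967.647 − 1000 = -32.35‰

-32.4‰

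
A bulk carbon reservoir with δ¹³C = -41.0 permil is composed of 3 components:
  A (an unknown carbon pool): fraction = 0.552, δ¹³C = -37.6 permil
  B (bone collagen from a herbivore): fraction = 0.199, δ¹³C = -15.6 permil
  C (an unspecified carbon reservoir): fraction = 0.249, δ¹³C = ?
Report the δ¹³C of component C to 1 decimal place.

-68.8 permil

Isotope mass balance: δ_bulk = Σ fᵢ·δᵢ.
-41.0 = 0.552×(-37.6) + 0.199×(-15.6) + 0.249×δ_C
0.249·δ_C = -41.0 − (-23.860) = -17.140
δ_C = -17.140 / 0.249 = -68.84 permil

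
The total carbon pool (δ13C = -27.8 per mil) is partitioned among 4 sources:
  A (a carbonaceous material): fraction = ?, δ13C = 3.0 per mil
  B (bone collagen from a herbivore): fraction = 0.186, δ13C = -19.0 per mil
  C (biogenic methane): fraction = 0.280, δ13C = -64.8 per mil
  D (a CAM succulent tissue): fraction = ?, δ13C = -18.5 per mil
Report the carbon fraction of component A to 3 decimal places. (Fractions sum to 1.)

0.175

Let f_A and f_D be the unknown fractions; fractions sum to 1 so f_A + f_D = 0.534.
Mass balance: Σ fᵢ·δᵢ = δ_bulk ⇒ f_A·(3.0) + f_D·(-18.5) = -27.8 − (-21.678) = -6.122
Substitute f_D = 0.534 − f_A:
f_A·(3.0 − -18.5) = -6.122 − 0.534×(-18.5) = 3.757
f_A = 3.757 / 21.5 = 0.1747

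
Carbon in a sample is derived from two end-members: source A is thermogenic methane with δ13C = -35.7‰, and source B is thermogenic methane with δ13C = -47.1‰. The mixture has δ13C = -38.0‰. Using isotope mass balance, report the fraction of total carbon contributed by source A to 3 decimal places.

δ_mix = f_A·δ_A + (1 − f_A)·δ_B  ⇒  f_A = (δ_mix − δ_B)/(δ_A − δ_B)
f_A = (-38.0 − (-47.1)) / (-35.7 − (-47.1))
f_A = 9.1 / 11.4 = 0.7982

0.798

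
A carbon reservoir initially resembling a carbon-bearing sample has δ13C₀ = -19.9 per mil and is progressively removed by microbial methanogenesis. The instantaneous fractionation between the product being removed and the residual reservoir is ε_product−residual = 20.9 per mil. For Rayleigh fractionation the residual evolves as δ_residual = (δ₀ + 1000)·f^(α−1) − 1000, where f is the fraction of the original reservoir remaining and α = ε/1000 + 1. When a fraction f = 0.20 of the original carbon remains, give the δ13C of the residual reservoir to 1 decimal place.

Rayleigh residual: δ_res = (δ₀ + 1000)·f^(α−1) − 1000
α = ε/1000 + 1 = 1.02090, so α − 1 = 0.02090
f^(α−1) = 0.20^(0.02090) = 0.966922
δ_res = (-19.9 + 1000) × 0.966922 − 1000 = 947.680 − 1000 = -52.32 per mil

-52.3 per mil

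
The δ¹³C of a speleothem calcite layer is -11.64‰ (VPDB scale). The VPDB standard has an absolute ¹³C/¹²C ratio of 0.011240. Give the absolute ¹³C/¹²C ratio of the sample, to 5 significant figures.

0.011109

R_sample = R_standard × (δ¹³C/1000 + 1)
R_sample = 0.011240 × (-11.64/1000 + 1) = 0.011240 × 0.988360
R_sample = 0.0111092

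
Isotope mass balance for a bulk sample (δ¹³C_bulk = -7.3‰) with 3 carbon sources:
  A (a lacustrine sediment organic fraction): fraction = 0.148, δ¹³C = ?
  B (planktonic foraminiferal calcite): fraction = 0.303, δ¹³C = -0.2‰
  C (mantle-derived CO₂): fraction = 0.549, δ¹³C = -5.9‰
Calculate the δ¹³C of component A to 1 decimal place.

-27.0‰

Isotope mass balance: δ_bulk = Σ fᵢ·δᵢ.
-7.3 = 0.148×δ_A + 0.303×(-0.2) + 0.549×(-5.9)
0.148·δ_A = -7.3 − (-3.300) = -4.000
δ_A = -4.000 / 0.148 = -27.03‰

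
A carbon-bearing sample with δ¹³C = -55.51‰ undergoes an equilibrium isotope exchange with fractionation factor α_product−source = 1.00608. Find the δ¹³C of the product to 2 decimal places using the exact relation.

δ_product = (δ_source + 1000)·α − 1000
δ_product = (-55.51 + 1000) × 1.00608 − 1000
δ_product = 950.232 − 1000 = -49.768‰

-49.77‰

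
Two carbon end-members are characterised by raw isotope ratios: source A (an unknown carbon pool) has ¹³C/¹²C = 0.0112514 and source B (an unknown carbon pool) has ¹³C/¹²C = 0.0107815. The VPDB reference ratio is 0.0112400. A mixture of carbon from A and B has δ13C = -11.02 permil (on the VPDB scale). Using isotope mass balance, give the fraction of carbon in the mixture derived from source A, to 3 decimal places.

δ_A = (0.0112514/0.0112400 − 1)×1000 = (1.001014 − 1)×1000 = 1.014 permil
δ_B = (0.0107815/0.0112400 − 1)×1000 = (0.959208 − 1)×1000 = -40.792 permil
f_A = (δ_mix − δ_B)/(δ_A − δ_B) = (-11.02 − (-40.792))/(1.014 − (-40.792))
f_A = 29.772 / 41.806 = 0.7121

0.712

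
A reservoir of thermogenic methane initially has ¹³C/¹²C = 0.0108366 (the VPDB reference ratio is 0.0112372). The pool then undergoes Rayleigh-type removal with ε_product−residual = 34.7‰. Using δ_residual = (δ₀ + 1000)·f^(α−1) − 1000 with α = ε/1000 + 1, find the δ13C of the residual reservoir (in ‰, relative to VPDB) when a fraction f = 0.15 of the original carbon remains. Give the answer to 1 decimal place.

-97.1‰

δ₀ = (0.0108366/0.0112372 − 1)×1000 = (0.964351 − 1)×1000 = -35.649‰
α − 1 = ε/1000 = 0.0347
f^(α−1) = 0.15^(0.0347) = 0.936290
δ_res = (-35.649 + 1000) × 0.936290 − 1000 = 902.912 − 1000 = -97.09‰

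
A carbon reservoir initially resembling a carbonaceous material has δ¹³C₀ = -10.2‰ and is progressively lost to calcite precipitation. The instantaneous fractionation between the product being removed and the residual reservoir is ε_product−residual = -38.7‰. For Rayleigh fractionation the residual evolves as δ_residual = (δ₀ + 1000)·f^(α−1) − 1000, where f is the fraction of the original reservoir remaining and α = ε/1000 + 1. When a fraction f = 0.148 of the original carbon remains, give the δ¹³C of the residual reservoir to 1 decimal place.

65.8‰

Rayleigh residual: δ_res = (δ₀ + 1000)·f^(α−1) − 1000
α = ε/1000 + 1 = 0.96130, so α − 1 = -0.03870
f^(α−1) = 0.148^(-0.03870) = 1.076740
δ_res = (-10.2 + 1000) × 1.076740 − 1000 = 1065.757 − 1000 = 65.76‰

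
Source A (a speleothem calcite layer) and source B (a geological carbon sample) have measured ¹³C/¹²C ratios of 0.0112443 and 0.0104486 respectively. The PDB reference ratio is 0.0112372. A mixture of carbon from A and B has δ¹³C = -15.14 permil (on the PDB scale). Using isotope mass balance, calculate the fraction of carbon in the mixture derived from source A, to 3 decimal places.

0.777

δ_A = (0.0112443/0.0112372 − 1)×1000 = (1.000632 − 1)×1000 = 0.632 permil
δ_B = (0.0104486/0.0112372 − 1)×1000 = (0.929822 − 1)×1000 = -70.178 permil
f_A = (δ_mix − δ_B)/(δ_A − δ_B) = (-15.14 − (-70.178))/(0.632 − (-70.178))
f_A = 55.038 / 70.809 = 0.7773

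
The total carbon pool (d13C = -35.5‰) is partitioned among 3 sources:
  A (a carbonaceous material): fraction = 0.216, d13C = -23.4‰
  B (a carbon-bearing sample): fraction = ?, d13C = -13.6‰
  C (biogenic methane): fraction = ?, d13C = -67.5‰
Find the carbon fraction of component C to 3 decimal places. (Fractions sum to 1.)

0.367

Let f_C and f_B be the unknown fractions; fractions sum to 1 so f_C + f_B = 0.784.
Mass balance: Σ fᵢ·δᵢ = δ_bulk ⇒ f_C·(-67.5) + f_B·(-13.6) = -35.5 − (-5.054) = -30.446
Substitute f_B = 0.784 − f_C:
f_C·(-67.5 − -13.6) = -30.446 − 0.784×(-13.6) = -19.783
f_C = -19.783 / -53.9 = 0.3670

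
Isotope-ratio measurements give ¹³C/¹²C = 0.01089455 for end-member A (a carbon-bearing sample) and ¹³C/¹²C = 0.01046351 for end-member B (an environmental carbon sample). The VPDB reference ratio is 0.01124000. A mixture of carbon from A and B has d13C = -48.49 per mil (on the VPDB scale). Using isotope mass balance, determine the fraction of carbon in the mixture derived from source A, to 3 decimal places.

0.537

δ_A = (0.01089455/0.01124000 − 1)×1000 = (0.969266 − 1)×1000 = -30.734 per mil
δ_B = (0.01046351/0.01124000 − 1)×1000 = (0.930917 − 1)×1000 = -69.083 per mil
f_A = (δ_mix − δ_B)/(δ_A − δ_B) = (-48.49 − (-69.083))/(-30.734 − (-69.083))
f_A = 20.593 / 38.349 = 0.5370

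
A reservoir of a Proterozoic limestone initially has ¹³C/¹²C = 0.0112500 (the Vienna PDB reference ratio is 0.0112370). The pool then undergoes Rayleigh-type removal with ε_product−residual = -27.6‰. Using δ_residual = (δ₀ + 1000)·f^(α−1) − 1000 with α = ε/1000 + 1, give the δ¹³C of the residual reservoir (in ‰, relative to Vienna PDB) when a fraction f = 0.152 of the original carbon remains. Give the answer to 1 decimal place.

δ₀ = (0.0112500/0.0112370 − 1)×1000 = (1.001157 − 1)×1000 = 1.157‰
α − 1 = ε/1000 = -0.0276
f^(α−1) = 0.152^(-0.0276) = 1.053370
δ_res = (1.157 + 1000) × 1.053370 − 1000 = 1054.589 − 1000 = 54.59‰

54.6‰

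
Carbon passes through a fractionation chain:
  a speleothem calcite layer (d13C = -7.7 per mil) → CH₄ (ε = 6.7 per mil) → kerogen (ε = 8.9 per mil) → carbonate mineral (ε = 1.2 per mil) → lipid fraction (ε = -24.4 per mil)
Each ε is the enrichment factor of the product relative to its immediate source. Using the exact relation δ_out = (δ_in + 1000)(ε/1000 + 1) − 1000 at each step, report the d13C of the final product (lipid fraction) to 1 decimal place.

-15.6 per mil

step 1: δ = (-7.70 + 1000)·(6.7/1000 + 1) − 1000 = -1.05 per mil
step 2: δ = (-1.05 + 1000)·(8.9/1000 + 1) − 1000 = 7.84 per mil
step 3: δ = (7.84 + 1000)·(1.2/1000 + 1) − 1000 = 9.05 per mil
step 4: δ = (9.05 + 1000)·(-24.4/1000 + 1) − 1000 = -15.57 per mil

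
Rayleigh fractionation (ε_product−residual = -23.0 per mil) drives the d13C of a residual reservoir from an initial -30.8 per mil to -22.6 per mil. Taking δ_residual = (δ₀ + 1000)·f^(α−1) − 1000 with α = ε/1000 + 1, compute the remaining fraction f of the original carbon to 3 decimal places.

0.693

α − 1 = ε/1000 = -0.0230
(δ_res + 1000)/(δ₀ + 1000) = (-22.6 + 1000)/(-30.8 + 1000) = 977.4/969.2 = 1.008461
f = 1.008461^(1/-0.0230) = exp(ln(1.008461)/-0.0230) = exp(0.00842/-0.0230)
f = exp(-0.3663) = 0.6933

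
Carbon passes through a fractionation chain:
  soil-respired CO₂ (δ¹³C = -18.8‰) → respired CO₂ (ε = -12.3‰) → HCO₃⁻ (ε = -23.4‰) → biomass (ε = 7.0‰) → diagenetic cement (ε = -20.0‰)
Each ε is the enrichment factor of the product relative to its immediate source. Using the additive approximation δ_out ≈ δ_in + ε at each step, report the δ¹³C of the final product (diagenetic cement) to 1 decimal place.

-67.5‰

step 1: δ ≈ -18.8 + (-12.3) = -31.1‰
step 2: δ ≈ -31.1 + (-23.4) = -54.5‰
step 3: δ ≈ -54.5 + (7.0) = -47.5‰
step 4: δ ≈ -47.5 + (-20.0) = -67.5‰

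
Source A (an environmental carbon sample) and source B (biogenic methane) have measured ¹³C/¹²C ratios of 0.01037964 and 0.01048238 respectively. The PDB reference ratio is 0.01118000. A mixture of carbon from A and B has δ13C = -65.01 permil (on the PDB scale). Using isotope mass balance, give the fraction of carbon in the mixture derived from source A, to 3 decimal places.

δ_A = (0.01037964/0.01118000 − 1)×1000 = (0.928411 − 1)×1000 = -71.589 permil
δ_B = (0.01048238/0.01118000 − 1)×1000 = (0.937601 − 1)×1000 = -62.399 permil
f_A = (δ_mix − δ_B)/(δ_A − δ_B) = (-65.01 − (-62.399))/(-71.589 − (-62.399))
f_A = -2.611 / -9.190 = 0.2841

0.284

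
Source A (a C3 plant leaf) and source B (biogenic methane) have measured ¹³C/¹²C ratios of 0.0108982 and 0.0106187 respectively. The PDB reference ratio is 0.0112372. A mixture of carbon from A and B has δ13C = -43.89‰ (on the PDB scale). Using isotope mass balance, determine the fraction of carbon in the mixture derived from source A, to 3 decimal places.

0.448

δ_A = (0.0108982/0.0112372 − 1)×1000 = (0.969832 − 1)×1000 = -30.168‰
δ_B = (0.0106187/0.0112372 − 1)×1000 = (0.944960 − 1)×1000 = -55.040‰
f_A = (δ_mix − δ_B)/(δ_A − δ_B) = (-43.89 − (-55.040))/(-30.168 − (-55.040))
f_A = 11.150 / 24.873 = 0.4483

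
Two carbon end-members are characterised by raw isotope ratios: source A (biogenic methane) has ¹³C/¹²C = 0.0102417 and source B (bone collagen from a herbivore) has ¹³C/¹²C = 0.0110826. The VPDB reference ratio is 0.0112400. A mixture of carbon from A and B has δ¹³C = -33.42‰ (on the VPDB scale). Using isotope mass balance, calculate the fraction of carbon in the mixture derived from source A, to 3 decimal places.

δ_A = (0.0102417/0.0112400 − 1)×1000 = (0.911183 − 1)×1000 = -88.817‰
δ_B = (0.0110826/0.0112400 − 1)×1000 = (0.985996 − 1)×1000 = -14.004‰
f_A = (δ_mix − δ_B)/(δ_A − δ_B) = (-33.42 − (-14.004))/(-88.817 − (-14.004))
f_A = -19.416 / -74.813 = 0.2595

0.260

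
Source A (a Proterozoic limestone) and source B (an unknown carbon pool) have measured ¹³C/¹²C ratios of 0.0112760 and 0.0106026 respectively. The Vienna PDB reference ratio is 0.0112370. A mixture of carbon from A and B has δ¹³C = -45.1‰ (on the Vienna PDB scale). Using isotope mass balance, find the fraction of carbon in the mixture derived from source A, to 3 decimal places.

0.190

δ_A = (0.0112760/0.0112370 − 1)×1000 = (1.003471 − 1)×1000 = 3.471‰
δ_B = (0.0106026/0.0112370 − 1)×1000 = (0.943544 − 1)×1000 = -56.456‰
f_A = (δ_mix − δ_B)/(δ_A − δ_B) = (-45.1 − (-56.456))/(3.471 − (-56.456))
f_A = 11.356 / 59.927 = 0.1895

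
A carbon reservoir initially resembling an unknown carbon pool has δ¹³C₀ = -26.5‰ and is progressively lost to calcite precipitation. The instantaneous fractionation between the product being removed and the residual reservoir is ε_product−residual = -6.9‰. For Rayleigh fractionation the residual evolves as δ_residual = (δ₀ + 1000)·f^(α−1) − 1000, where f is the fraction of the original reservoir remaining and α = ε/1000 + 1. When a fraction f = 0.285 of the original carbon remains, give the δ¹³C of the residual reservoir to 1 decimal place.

-18.0‰

Rayleigh residual: δ_res = (δ₀ + 1000)·f^(α−1) − 1000
α = ε/1000 + 1 = 0.99310, so α − 1 = -0.00690
f^(α−1) = 0.285^(-0.00690) = 1.008699
δ_res = (-26.5 + 1000) × 1.008699 − 1000 = 981.968 − 1000 = -18.03‰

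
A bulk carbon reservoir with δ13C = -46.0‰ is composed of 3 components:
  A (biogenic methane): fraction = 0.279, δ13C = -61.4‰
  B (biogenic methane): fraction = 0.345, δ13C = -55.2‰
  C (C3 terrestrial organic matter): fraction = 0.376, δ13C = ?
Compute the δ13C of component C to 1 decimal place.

-26.1‰

Isotope mass balance: δ_bulk = Σ fᵢ·δᵢ.
-46.0 = 0.279×(-61.4) + 0.345×(-55.2) + 0.376×δ_C
0.376·δ_C = -46.0 − (-36.175) = -9.825
δ_C = -9.825 / 0.376 = -26.13‰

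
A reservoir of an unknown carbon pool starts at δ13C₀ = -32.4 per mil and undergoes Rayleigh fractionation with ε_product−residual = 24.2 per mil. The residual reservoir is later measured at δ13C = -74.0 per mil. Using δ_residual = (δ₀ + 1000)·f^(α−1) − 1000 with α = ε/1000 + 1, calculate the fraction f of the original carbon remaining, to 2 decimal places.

0.16

α − 1 = ε/1000 = 0.0242
(δ_res + 1000)/(δ₀ + 1000) = (-74.0 + 1000)/(-32.4 + 1000) = 926.0/967.6 = 0.957007
f = 0.957007^(1/0.0242) = exp(ln(0.957007)/0.0242) = exp(-0.04394/0.0242)
f = exp(-1.8159) = 0.1627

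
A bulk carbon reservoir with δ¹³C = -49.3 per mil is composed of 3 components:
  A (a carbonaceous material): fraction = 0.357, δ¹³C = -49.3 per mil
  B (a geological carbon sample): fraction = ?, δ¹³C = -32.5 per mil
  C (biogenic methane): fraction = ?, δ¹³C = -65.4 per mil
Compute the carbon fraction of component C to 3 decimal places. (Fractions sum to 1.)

Let f_C and f_B be the unknown fractions; fractions sum to 1 so f_C + f_B = 0.643.
Mass balance: Σ fᵢ·δᵢ = δ_bulk ⇒ f_C·(-65.4) + f_B·(-32.5) = -49.3 − (-17.600) = -31.700
Substitute f_B = 0.643 − f_C:
f_C·(-65.4 − -32.5) = -31.700 − 0.643×(-32.5) = -10.802
f_C = -10.802 / -32.9 = 0.3283

0.328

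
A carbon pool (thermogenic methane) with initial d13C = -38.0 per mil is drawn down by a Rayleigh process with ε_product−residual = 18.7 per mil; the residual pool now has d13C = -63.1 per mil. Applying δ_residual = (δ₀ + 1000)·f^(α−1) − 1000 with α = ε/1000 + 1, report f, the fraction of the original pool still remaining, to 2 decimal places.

α − 1 = ε/1000 = 0.0187
(δ_res + 1000)/(δ₀ + 1000) = (-63.1 + 1000)/(-38.0 + 1000) = 936.9/962.0 = 0.973909
f = 0.973909^(1/0.0187) = exp(ln(0.973909)/0.0187) = exp(-0.02644/0.0187)
f = exp(-1.4138) = 0.2432

0.24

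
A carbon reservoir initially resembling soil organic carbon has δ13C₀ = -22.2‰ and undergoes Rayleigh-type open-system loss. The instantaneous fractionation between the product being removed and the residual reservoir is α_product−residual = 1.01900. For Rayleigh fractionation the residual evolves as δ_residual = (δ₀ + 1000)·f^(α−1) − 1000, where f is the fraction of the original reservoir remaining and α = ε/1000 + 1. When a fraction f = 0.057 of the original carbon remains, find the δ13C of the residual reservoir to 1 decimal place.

-74.0‰

Rayleigh residual: δ_res = (δ₀ + 1000)·f^(α−1) − 1000
α − 1 = 0.01900
f^(α−1) = 0.057^(0.01900) = 0.947025
δ_res = (-22.2 + 1000) × 0.947025 − 1000 = 926.001 − 1000 = -74.00‰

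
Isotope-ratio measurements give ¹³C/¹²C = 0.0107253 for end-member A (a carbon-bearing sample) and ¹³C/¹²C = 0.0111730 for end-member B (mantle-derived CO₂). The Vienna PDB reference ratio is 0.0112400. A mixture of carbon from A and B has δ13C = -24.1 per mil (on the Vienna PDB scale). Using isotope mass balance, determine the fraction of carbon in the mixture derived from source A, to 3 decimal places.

0.455

δ_A = (0.0107253/0.0112400 − 1)×1000 = (0.954208 − 1)×1000 = -45.792 per mil
δ_B = (0.0111730/0.0112400 − 1)×1000 = (0.994039 − 1)×1000 = -5.961 per mil
f_A = (δ_mix − δ_B)/(δ_A − δ_B) = (-24.1 − (-5.961))/(-45.792 − (-5.961))
f_A = -18.139 / -39.831 = 0.4554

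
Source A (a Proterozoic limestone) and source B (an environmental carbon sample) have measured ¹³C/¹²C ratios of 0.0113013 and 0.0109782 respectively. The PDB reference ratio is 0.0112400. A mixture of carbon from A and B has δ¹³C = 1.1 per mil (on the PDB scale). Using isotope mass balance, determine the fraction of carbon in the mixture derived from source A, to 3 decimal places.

δ_A = (0.0113013/0.0112400 − 1)×1000 = (1.005454 − 1)×1000 = 5.454 per mil
δ_B = (0.0109782/0.0112400 − 1)×1000 = (0.976708 − 1)×1000 = -23.292 per mil
f_A = (δ_mix − δ_B)/(δ_A − δ_B) = (1.1 − (-23.292))/(5.454 − (-23.292))
f_A = 24.392 / 28.746 = 0.8485

0.849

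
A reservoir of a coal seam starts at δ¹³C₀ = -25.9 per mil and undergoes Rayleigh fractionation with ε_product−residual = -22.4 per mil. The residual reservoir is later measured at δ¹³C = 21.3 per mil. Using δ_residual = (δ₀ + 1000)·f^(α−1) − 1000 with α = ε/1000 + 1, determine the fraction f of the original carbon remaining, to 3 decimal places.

α − 1 = ε/1000 = -0.0224
(δ_res + 1000)/(δ₀ + 1000) = (21.3 + 1000)/(-25.9 + 1000) = 1021.3/974.1 = 1.048455
f = 1.048455^(1/-0.0224) = exp(ln(1.048455)/-0.0224) = exp(0.04732/-0.0224)
f = exp(-2.1124) = 0.1209

0.121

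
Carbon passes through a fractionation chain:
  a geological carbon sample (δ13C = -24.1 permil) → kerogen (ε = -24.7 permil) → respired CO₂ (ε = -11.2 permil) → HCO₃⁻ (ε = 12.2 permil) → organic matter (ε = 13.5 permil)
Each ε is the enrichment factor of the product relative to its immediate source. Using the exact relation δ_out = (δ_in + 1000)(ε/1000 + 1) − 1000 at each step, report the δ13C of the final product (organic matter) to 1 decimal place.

-34.5 permil

step 1: δ = (-24.10 + 1000)·(-24.7/1000 + 1) − 1000 = -48.20 permil
step 2: δ = (-48.20 + 1000)·(-11.2/1000 + 1) − 1000 = -58.86 permil
step 3: δ = (-58.86 + 1000)·(12.2/1000 + 1) − 1000 = -47.38 permil
step 4: δ = (-47.38 + 1000)·(13.5/1000 + 1) − 1000 = -34.52 permil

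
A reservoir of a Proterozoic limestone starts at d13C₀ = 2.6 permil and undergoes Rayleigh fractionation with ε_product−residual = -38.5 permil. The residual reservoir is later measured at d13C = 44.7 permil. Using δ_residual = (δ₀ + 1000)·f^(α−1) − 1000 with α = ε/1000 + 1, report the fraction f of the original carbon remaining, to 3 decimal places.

0.344

α − 1 = ε/1000 = -0.0385
(δ_res + 1000)/(δ₀ + 1000) = (44.7 + 1000)/(2.6 + 1000) = 1044.7/1002.6 = 1.041991
f = 1.041991^(1/-0.0385) = exp(ln(1.041991)/-0.0385) = exp(0.04113/-0.0385)
f = exp(-1.0684) = 0.3436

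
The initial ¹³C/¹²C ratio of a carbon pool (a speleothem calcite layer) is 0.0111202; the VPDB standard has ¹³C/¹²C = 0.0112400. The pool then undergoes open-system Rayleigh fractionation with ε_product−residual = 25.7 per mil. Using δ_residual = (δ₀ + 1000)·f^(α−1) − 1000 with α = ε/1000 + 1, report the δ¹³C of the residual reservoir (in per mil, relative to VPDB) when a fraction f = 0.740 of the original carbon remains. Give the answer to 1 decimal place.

δ₀ = (0.0111202/0.0112400 − 1)×1000 = (0.989342 − 1)×1000 = -10.658 per mil
α − 1 = ε/1000 = 0.0257
f^(α−1) = 0.740^(0.0257) = 0.992291
δ_res = (-10.658 + 1000) × 0.992291 − 1000 = 981.715 − 1000 = -18.28 per mil

-18.3 per mil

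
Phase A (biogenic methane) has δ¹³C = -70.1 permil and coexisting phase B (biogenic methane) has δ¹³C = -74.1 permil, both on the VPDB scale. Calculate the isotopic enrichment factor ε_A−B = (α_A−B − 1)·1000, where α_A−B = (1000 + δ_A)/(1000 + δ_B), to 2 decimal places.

4.32 permil

α_A−B = (1000 + -70.1) / (1000 + -74.1) = 929.9 / 925.9 = 1.004320
ε_A−B = (1.004320 − 1) × 1000 = 4.320 permil
(The approximation ε ≈ δ_A − δ_B would give 4.0 permil.)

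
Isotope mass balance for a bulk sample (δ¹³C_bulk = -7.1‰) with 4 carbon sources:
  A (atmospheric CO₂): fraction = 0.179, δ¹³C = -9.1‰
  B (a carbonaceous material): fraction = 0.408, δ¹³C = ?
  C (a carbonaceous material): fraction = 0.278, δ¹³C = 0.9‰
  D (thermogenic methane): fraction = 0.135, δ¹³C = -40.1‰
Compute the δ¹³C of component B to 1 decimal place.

-0.8‰

Isotope mass balance: δ_bulk = Σ fᵢ·δᵢ.
-7.1 = 0.179×(-9.1) + 0.408×δ_B + 0.278×(0.9) + 0.135×(-40.1)
0.408·δ_B = -7.1 − (-6.792) = -0.308
δ_B = -0.308 / 0.408 = -0.75‰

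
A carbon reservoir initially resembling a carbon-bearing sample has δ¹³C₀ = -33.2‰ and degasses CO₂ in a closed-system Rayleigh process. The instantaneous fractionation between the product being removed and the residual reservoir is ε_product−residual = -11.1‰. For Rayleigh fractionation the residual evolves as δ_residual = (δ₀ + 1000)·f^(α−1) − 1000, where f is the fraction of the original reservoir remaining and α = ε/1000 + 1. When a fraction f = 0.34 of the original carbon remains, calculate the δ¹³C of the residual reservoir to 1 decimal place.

Rayleigh residual: δ_res = (δ₀ + 1000)·f^(α−1) − 1000
α = ε/1000 + 1 = 0.98890, so α − 1 = -0.01110
f^(α−1) = 0.34^(-0.01110) = 1.012047
δ_res = (-33.2 + 1000) × 1.012047 − 1000 = 978.447 − 1000 = -21.55‰

-21.6‰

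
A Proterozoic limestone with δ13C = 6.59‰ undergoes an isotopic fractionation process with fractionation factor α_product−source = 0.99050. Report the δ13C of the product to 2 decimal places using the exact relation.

δ_product = (δ_source + 1000)·α − 1000
δ_product = (6.59 + 1000) × 0.99050 − 1000
δ_product = 997.027 − 1000 = -2.973‰

-2.97‰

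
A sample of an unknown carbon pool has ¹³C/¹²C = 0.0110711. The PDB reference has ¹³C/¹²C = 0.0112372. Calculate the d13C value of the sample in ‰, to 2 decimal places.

d13C = (R_sample / R_standard − 1) × 1000
R_sample / R_standard = 0.0110711 / 0.0112372 = 0.985219
d13C = (0.985219 − 1) × 1000 = -14.781‰

-14.78‰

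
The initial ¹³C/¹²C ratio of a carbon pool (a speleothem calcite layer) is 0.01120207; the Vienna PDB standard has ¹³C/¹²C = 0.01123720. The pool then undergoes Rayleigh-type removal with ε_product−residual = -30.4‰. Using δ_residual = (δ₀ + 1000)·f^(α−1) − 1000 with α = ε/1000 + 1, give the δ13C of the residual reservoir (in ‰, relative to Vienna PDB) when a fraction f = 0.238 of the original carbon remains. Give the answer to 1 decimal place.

δ₀ = (0.01120207/0.01123720 − 1)×1000 = (0.996874 − 1)×1000 = -3.126‰
α − 1 = ε/1000 = -0.0304
f^(α−1) = 0.238^(-0.0304) = 1.044605
δ_res = (-3.126 + 1000) × 1.044605 − 1000 = 1041.339 − 1000 = 41.34‰

41.3‰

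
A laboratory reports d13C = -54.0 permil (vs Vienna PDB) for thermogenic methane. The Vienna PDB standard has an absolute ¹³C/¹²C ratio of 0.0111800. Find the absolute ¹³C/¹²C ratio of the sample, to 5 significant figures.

0.010576

R_sample = R_standard × (d13C/1000 + 1)
R_sample = 0.0111800 × (-54.0/1000 + 1) = 0.0111800 × 0.946000
R_sample = 0.0105763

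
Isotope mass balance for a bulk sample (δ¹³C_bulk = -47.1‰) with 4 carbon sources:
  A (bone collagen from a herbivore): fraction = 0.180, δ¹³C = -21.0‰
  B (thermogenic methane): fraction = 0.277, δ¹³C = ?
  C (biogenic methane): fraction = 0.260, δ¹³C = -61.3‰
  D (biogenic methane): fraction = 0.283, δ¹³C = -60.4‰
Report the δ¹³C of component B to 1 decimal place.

-37.1‰

Isotope mass balance: δ_bulk = Σ fᵢ·δᵢ.
-47.1 = 0.180×(-21.0) + 0.277×δ_B + 0.260×(-61.3) + 0.283×(-60.4)
0.277·δ_B = -47.1 − (-36.811) = -10.289
δ_B = -10.289 / 0.277 = -37.14‰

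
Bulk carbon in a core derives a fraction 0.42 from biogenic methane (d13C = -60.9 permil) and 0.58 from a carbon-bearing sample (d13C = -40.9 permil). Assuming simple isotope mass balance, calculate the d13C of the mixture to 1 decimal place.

δ_mix = f_A·δ_A + f_B·δ_B
δ_mix = 0.42 × (-60.9) + 0.58 × (-40.9)
δ_mix = -25.58 + -23.72 = -49.30 permil

-49.3 permil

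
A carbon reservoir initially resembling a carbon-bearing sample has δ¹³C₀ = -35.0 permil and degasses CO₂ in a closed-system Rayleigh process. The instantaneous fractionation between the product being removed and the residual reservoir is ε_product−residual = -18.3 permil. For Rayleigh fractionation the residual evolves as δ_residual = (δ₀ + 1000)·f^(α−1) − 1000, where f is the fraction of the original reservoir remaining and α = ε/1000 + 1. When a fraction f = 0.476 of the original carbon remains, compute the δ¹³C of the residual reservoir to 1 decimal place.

-21.8 permil

Rayleigh residual: δ_res = (δ₀ + 1000)·f^(α−1) − 1000
α = ε/1000 + 1 = 0.98170, so α − 1 = -0.01830
f^(α−1) = 0.476^(-0.01830) = 1.013677
δ_res = (-35.0 + 1000) × 1.013677 − 1000 = 978.199 − 1000 = -21.80 permil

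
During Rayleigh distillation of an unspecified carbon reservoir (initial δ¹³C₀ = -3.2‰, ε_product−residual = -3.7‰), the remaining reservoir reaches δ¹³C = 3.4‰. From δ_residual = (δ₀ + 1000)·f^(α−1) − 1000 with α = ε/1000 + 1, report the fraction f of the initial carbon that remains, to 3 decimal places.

α − 1 = ε/1000 = -0.0037
(δ_res + 1000)/(δ₀ + 1000) = (3.4 + 1000)/(-3.2 + 1000) = 1003.4/996.8 = 1.006621
f = 1.006621^(1/-0.0037) = exp(ln(1.006621)/-0.0037) = exp(0.00660/-0.0037)
f = exp(-1.7836) = 0.1680

0.168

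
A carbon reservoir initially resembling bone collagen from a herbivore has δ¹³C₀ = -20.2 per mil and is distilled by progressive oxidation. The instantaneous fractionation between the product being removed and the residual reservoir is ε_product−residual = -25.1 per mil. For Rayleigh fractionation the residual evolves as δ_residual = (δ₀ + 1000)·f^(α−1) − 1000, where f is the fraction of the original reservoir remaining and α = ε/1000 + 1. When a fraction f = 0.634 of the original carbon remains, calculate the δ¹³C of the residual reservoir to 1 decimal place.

-8.9 per mil

Rayleigh residual: δ_res = (δ₀ + 1000)·f^(α−1) − 1000
α = ε/1000 + 1 = 0.97490, so α − 1 = -0.02510
f^(α−1) = 0.634^(-0.02510) = 1.011504
δ_res = (-20.2 + 1000) × 1.011504 − 1000 = 991.072 − 1000 = -8.93 per mil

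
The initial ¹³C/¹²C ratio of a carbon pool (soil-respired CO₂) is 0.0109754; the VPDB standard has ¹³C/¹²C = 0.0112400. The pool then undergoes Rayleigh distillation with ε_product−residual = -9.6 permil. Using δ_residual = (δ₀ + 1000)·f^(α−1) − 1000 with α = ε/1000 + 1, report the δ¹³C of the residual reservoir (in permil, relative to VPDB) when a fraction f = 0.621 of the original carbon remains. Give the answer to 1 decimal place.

-19.1 permil

δ₀ = (0.0109754/0.0112400 − 1)×1000 = (0.976459 − 1)×1000 = -23.541 permil
α − 1 = ε/1000 = -0.0096
f^(α−1) = 0.621^(-0.0096) = 1.004584
δ_res = (-23.541 + 1000) × 1.004584 − 1000 = 980.935 − 1000 = -19.06 permil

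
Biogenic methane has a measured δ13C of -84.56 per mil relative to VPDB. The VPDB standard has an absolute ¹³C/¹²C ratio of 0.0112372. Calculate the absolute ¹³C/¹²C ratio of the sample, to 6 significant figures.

R_sample = R_standard × (δ13C/1000 + 1)
R_sample = 0.0112372 × (-84.56/1000 + 1) = 0.0112372 × 0.915440
R_sample = 0.0102870

0.0102870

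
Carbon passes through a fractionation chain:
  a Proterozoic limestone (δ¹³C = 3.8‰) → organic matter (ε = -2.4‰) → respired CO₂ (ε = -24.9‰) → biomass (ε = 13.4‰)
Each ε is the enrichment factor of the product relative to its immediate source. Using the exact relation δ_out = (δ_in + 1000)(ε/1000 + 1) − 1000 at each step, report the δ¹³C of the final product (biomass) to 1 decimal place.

step 1: δ = (3.80 + 1000)·(-2.4/1000 + 1) − 1000 = 1.39‰
step 2: δ = (1.39 + 1000)·(-24.9/1000 + 1) − 1000 = -23.54‰
step 3: δ = (-23.54 + 1000)·(13.4/1000 + 1) − 1000 = -10.46‰

-10.5‰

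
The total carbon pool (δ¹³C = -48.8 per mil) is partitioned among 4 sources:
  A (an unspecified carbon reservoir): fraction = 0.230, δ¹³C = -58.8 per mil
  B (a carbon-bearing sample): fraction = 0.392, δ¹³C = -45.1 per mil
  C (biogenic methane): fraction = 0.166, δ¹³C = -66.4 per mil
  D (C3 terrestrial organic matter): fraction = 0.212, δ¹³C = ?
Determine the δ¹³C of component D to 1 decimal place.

Isotope mass balance: δ_bulk = Σ fᵢ·δᵢ.
-48.8 = 0.230×(-58.8) + 0.392×(-45.1) + 0.166×(-66.4) + 0.212×δ_D
0.212·δ_D = -48.8 − (-42.226) = -6.574
δ_D = -6.574 / 0.212 = -31.01 per mil

-31.0 per mil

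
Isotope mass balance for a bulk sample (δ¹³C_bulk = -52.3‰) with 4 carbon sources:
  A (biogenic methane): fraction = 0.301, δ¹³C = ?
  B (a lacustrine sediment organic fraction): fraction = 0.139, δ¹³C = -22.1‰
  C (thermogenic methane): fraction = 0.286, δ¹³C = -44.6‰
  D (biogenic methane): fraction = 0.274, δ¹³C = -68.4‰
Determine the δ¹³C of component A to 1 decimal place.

Isotope mass balance: δ_bulk = Σ fᵢ·δᵢ.
-52.3 = 0.301×δ_A + 0.139×(-22.1) + 0.286×(-44.6) + 0.274×(-68.4)
0.301·δ_A = -52.3 − (-34.569) = -17.731
δ_A = -17.731 / 0.301 = -58.91‰

-58.9‰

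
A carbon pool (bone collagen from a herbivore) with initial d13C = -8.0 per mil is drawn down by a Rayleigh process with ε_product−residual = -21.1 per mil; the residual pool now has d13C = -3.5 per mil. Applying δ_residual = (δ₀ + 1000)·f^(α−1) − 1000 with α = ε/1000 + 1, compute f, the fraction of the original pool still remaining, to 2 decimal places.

0.81

α − 1 = ε/1000 = -0.0211
(δ_res + 1000)/(δ₀ + 1000) = (-3.5 + 1000)/(-8.0 + 1000) = 996.5/992.0 = 1.004536
f = 1.004536^(1/-0.0211) = exp(ln(1.004536)/-0.0211) = exp(0.00453/-0.0211)
f = exp(-0.2145) = 0.8069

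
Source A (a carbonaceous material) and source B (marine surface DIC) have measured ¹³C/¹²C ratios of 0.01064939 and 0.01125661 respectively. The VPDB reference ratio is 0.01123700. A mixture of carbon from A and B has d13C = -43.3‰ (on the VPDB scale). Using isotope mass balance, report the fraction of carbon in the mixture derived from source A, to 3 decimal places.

δ_A = (0.01064939/0.01123700 − 1)×1000 = (0.947708 − 1)×1000 = -52.292‰
δ_B = (0.01125661/0.01123700 − 1)×1000 = (1.001745 − 1)×1000 = 1.745‰
f_A = (δ_mix − δ_B)/(δ_A − δ_B) = (-43.3 − (1.745))/(-52.292 − (1.745))
f_A = -45.045 / -54.038 = 0.8336

0.834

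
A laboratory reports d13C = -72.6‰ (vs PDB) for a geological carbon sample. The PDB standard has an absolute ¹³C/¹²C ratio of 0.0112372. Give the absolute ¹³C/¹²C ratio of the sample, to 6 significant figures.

0.0104214

R_sample = R_standard × (d13C/1000 + 1)
R_sample = 0.0112372 × (-72.6/1000 + 1) = 0.0112372 × 0.927400
R_sample = 0.0104214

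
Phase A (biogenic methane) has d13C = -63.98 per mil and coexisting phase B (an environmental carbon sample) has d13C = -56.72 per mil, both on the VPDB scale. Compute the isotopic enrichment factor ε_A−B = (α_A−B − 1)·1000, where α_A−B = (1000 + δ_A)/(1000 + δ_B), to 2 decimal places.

-7.70 per mil

α_A−B = (1000 + -63.98) / (1000 + -56.72) = 936.02 / 943.28 = 0.992303
ε_A−B = (0.992303 − 1) × 1000 = -7.697 per mil
(The approximation ε ≈ δ_A − δ_B would give -7.26 per mil.)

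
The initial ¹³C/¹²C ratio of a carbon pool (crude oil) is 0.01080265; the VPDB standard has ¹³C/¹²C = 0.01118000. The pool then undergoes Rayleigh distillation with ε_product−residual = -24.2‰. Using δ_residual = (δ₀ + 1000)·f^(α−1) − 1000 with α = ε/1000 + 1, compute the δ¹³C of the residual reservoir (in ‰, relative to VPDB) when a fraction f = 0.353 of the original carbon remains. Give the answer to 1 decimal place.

-9.1‰

δ₀ = (0.01080265/0.01118000 − 1)×1000 = (0.966248 − 1)×1000 = -33.752‰
α − 1 = ε/1000 = -0.0242
f^(α−1) = 0.353^(-0.0242) = 1.025519
δ_res = (-33.752 + 1000) × 1.025519 − 1000 = 990.906 − 1000 = -9.09‰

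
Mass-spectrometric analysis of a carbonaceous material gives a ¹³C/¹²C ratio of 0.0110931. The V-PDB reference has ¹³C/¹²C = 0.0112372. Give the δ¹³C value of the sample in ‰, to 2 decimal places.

-12.82‰

δ¹³C = (R_sample / R_standard − 1) × 1000
R_sample / R_standard = 0.0110931 / 0.0112372 = 0.987177
δ¹³C = (0.987177 − 1) × 1000 = -12.823‰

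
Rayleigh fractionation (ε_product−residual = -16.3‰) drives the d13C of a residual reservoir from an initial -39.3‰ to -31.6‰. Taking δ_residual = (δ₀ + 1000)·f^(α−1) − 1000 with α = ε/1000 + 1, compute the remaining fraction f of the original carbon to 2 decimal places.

0.61

α − 1 = ε/1000 = -0.0163
(δ_res + 1000)/(δ₀ + 1000) = (-31.6 + 1000)/(-39.3 + 1000) = 968.4/960.7 = 1.008015
f = 1.008015^(1/-0.0163) = exp(ln(1.008015)/-0.0163) = exp(0.00798/-0.0163)
f = exp(-0.4898) = 0.6128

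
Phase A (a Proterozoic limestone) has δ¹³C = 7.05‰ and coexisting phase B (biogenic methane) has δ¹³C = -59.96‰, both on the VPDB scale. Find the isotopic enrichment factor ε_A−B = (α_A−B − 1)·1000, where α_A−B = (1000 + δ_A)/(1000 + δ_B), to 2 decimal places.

71.28‰

α_A−B = (1000 + 7.05) / (1000 + -59.96) = 1007.05 / 940.04 = 1.071284
ε_A−B = (1.071284 − 1) × 1000 = 71.284‰
(The approximation ε ≈ δ_A − δ_B would give 67.01‰.)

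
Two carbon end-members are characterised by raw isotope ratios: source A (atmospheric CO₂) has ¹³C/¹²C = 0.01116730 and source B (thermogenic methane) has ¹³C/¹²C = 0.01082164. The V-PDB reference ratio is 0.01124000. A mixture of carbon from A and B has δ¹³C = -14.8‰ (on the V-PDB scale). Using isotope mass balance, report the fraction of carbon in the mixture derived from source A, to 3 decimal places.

δ_A = (0.01116730/0.01124000 − 1)×1000 = (0.993532 − 1)×1000 = -6.468‰
δ_B = (0.01082164/0.01124000 − 1)×1000 = (0.962779 − 1)×1000 = -37.221‰
f_A = (δ_mix − δ_B)/(δ_A − δ_B) = (-14.8 − (-37.221))/(-6.468 − (-37.221))
f_A = 22.421 / 30.753 = 0.7291

0.729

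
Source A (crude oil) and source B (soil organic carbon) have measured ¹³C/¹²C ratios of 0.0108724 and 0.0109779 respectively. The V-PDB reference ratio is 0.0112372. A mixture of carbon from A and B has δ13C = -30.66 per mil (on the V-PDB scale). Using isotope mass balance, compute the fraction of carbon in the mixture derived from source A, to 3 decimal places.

0.808

δ_A = (0.0108724/0.0112372 − 1)×1000 = (0.967536 − 1)×1000 = -32.464 per mil
δ_B = (0.0109779/0.0112372 − 1)×1000 = (0.976925 − 1)×1000 = -23.075 per mil
f_A = (δ_mix − δ_B)/(δ_A − δ_B) = (-30.66 − (-23.075))/(-32.464 − (-23.075))
f_A = -7.585 / -9.388 = 0.8079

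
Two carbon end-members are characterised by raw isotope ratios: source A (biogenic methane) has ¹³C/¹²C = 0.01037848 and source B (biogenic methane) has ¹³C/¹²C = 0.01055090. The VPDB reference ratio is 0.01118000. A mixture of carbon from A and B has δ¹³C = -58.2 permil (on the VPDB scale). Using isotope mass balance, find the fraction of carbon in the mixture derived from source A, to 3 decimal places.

δ_A = (0.01037848/0.01118000 − 1)×1000 = (0.928308 − 1)×1000 = -71.692 permil
δ_B = (0.01055090/0.01118000 − 1)×1000 = (0.943730 − 1)×1000 = -56.270 permil
f_A = (δ_mix − δ_B)/(δ_A − δ_B) = (-58.2 − (-56.270))/(-71.692 − (-56.270))
f_A = -1.930 / -15.422 = 0.1251

0.125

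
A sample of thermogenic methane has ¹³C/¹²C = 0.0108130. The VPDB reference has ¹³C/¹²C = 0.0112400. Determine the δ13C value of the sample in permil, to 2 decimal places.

δ13C = (R_sample / R_standard − 1) × 1000
R_sample / R_standard = 0.0108130 / 0.0112400 = 0.962011
δ13C = (0.962011 − 1) × 1000 = -37.989 permil

-37.99 permil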